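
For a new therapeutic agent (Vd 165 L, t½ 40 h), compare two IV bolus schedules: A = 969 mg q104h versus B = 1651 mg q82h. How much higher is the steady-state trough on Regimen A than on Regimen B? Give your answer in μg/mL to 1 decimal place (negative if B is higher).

Regimen A: f = (1/2)^(104/40) ≈ 0.1649; Cmin,ss = (969/165)·f/(1−f) ≈ 1.160 μg/mL.
Regimen B: f = (1/2)^(82/40) ≈ 0.2415; Cmin,ss = (1651/165)·f/(1−f) ≈ 3.186 μg/mL.
Difference ≈ 1.160 − 3.186 ≈ -2.026 μg/mL.

-2.0 μg/mL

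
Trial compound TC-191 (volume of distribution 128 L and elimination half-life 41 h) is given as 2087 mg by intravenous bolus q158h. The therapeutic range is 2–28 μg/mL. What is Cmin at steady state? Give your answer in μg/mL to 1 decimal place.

1.2 μg/mL

τ/t½ = 158/41 ≈ 3.8537, so fraction remaining f = (1/2)^(158/41) ≈ 0.0692.
Accumulation ratio R = 1/(1 − f) ≈ 1/0.9308 ≈ 1.0743.
Each bolus raises the concentration by D/Vd = 2087/128 ≈ 16.305 μg/mL.
Steady-state peak Cmax,ss = C₀·R ≈ 16.305 × 1.0743 ≈ 17.516 μg/mL.
Steady-state trough Cmin,ss = Cmax,ss·f ≈ 17.516 × 0.0692 ≈ 1.212 μg/mL.
Trough 1.2 μg/mL vs MEC 2 μg/mL: subtherapeutic.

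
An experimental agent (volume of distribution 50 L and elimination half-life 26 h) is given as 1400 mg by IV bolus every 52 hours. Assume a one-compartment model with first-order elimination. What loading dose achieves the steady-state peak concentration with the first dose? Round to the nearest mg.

f = (1/2)^(52/26) ≈ 0.250000; accumulation ratio R = 1/(1−f) ≈ 1.33333.
Loading dose to hit Cmax,ss on first dose: D_load = D_maint·R ≈ 1400 × 1.33333 ≈ 1866.66 mg.

1867 mg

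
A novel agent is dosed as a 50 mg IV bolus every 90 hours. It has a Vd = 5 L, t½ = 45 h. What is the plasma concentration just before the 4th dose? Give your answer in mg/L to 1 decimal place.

f = (1/2)^(τ/t½) = (1/2)^(90/45) ≈ 0.2500.
C₀ = D/Vd = 50/5 ≈ 10.000 mg/L.
Before the 4th dose, 3 doses have been given. Superposition: Cmin = C₀·(f + f² + … + f^3).
≈ 10.000 × (0.2500 + 0.0625 + 0.0156) ≈ 10.000 × 0.3281 ≈ 3.281 mg/L.

3.3 mg/L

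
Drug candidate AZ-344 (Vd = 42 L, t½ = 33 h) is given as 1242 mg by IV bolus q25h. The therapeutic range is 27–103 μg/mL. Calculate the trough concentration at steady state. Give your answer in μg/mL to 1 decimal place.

k = ln2/t½ = ln2/33 ≈ 0.021004 h⁻¹; fraction remaining f = e^(−kτ) = e^(−0.021004×25) ≈ 0.5915.
At steady state, accumulation factor R = 1/(1 − e^(−kτ)) ≈ 2.4480.
Each bolus raises the concentration by D/Vd = 1242/42 ≈ 29.571 μg/mL.
Steady-state peak Cmax,ss = C₀·R ≈ 29.571 × 2.4480 ≈ 72.390 μg/mL.
One interval later, Cmin,ss = Cmax,ss·e^(−kτ) ≈ 72.390 × 0.5915 ≈ 42.819 μg/mL.
Trough 42.8 μg/mL vs MEC 27 μg/mL: adequate.

42.8 μg/mL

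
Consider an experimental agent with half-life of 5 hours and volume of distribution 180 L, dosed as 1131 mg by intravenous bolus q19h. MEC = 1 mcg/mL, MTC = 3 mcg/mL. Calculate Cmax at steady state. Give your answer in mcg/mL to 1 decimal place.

Over one 19-h interval, 19/5 ≈ 3.8 half-lives elapse, leaving f ≈ 0.0718 of each dose.
Accumulation ratio R = 1/(1 − f) ≈ 1/0.9282 ≈ 1.0774.
Single-dose peak C₀ = D/Vd = 1131/180 ≈ 6.283 mcg/mL.
Cmax,ss = C₀/(1 − f) ≈ 6.283/0.9282 ≈ 6.769 mcg/mL.
Peak 6.8 mcg/mL vs MTC 3 mcg/mL: exceeds toxic threshold.

6.8 mcg/mL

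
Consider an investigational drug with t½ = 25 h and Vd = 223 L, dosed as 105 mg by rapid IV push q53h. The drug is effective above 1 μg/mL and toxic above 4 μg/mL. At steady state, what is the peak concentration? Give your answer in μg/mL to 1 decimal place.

0.6 μg/mL

Over one 53-h interval, 53/25 ≈ 2.12 half-lives elapse, leaving f ≈ 0.2300 of each dose.
Accumulation ratio R = 1/(1 − f) ≈ 1/0.7700 ≈ 1.2987.
Each bolus raises the concentration by D/Vd = 105/223 ≈ 0.471 μg/mL.
Cmax,ss = C₀/(1 − f) ≈ 0.471/0.7700 ≈ 0.612 μg/mL.
Peak 0.6 μg/mL vs MTC 4 μg/mL: below toxic threshold.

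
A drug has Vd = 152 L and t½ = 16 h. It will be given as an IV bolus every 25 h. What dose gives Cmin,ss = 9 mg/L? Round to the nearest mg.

2673 mg

τ/t½ = 25/16 ≈ 1.5625, so f = (1/2)^(25/16) ≈ 0.338564.
Cmin,ss = (D/Vd)·f/(1−f), so D = Cmin,ss·Vd·(1−f)/f.
D = 9 × 152 × (1−f)/f ≈ 9 × 152 × 1.95365 ≈ 2672.59 mg.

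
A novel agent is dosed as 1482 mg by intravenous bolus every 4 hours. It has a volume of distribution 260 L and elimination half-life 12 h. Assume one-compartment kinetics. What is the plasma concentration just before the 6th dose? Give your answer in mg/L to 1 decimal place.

f = (1/2)^(τ/t½) = (1/2)^(4/12) ≈ 0.7937.
C₀ = D/Vd = 1482/260 ≈ 5.700 mg/L.
Before the 6th dose, 5 doses have been given. Superposition: Cmin = C₀·(f + f² + … + f^5).
≈ 5.700 × (0.7937 + 0.6300 + 0.5000 + 0.3968 + 0.3150) ≈ 5.700 × 2.6355 ≈ 15.022 mg/L.

15.0 mg/L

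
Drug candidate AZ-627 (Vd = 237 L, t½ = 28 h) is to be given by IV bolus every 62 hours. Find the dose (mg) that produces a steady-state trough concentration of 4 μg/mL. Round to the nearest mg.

τ/t½ = 62/28 ≈ 2.2143, so f = (1/2)^(62/28) ≈ 0.215493.
Cmin,ss = (D/Vd)·f/(1−f), so D = Cmin,ss·Vd·(1−f)/f.
D = 4 × 237 × (1−f)/f ≈ 4 × 237 × 3.64052 ≈ 3451.21 mg.

3451 mg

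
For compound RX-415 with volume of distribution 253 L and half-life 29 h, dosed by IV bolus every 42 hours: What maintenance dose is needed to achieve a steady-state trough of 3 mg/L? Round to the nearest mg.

τ/t½ = 42/29 ≈ 1.4483, so f = (1/2)^(42/29) ≈ 0.366459.
Cmin,ss = (D/Vd)·f/(1−f), so D = Cmin,ss·Vd·(1−f)/f.
D = 3 × 253 × (1−f)/f ≈ 3 × 253 × 1.72882 ≈ 1312.17 mg.

1312 mg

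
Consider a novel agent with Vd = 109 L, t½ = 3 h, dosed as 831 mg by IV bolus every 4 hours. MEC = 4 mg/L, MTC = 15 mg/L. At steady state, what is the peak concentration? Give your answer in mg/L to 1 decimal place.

12.6 mg/L

τ/t½ = 4/3 ≈ 1.3333, so fraction remaining f = (1/2)^(4/3) ≈ 0.3969.
Accumulation ratio R = 1/(1 − f) ≈ 1/0.6031 ≈ 1.6581.
Each bolus raises the concentration by D/Vd = 831/109 ≈ 7.624 mg/L.
Steady-state peak Cmax,ss = C₀·R ≈ 7.624 × 1.6581 ≈ 12.641 mg/L.
Peak 12.6 mg/L vs MTC 15 mg/L: below toxic threshold.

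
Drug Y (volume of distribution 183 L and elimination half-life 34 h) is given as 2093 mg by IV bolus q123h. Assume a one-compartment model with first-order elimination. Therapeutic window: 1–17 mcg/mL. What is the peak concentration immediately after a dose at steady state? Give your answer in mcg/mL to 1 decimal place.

τ/t½ = 123/34 ≈ 3.6176, so fraction remaining f = (1/2)^(123/34) ≈ 0.0815.
At steady state, accumulation factor R = 1/(1 − e^(−kτ)) ≈ 1.0887.
Each bolus raises the concentration by D/Vd = 2093/183 ≈ 11.437 mcg/mL.
Steady-state peak Cmax,ss = C₀·R ≈ 11.437 × 1.0887 ≈ 12.451 mcg/mL.
Peak 12.5 mcg/mL vs MTC 17 mcg/mL: below toxic threshold.

12.5 mcg/mL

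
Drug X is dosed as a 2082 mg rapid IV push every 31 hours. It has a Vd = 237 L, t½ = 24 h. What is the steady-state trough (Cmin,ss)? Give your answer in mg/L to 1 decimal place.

6.1 mg/L

k = ln2/t½ = ln2/24 ≈ 0.028881 h⁻¹; fraction remaining f = e^(−kτ) = e^(−0.028881×31) ≈ 0.4085.
Each bolus raises the concentration by D/Vd = 2082/237 ≈ 8.785 mg/L.
Steady-state trough Cmin,ss = C₀·f/(1−f) ≈ 8.785 × 0.4085/0.5915 ≈ 6.067 mg/L.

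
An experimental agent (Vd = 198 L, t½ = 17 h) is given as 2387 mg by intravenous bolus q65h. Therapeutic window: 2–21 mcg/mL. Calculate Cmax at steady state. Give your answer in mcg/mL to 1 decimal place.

13.0 mcg/mL

k = ln2/t½ = ln2/17 ≈ 0.040773 h⁻¹; fraction remaining f = e^(−kτ) = e^(−0.040773×65) ≈ 0.0706.
Accumulation ratio R = 1/(1 − f) ≈ 1/0.9294 ≈ 1.0760.
Single-dose peak C₀ = D/Vd = 2387/198 ≈ 12.056 mcg/mL.
Steady-state peak Cmax,ss = C₀·R ≈ 12.056 × 1.0760 ≈ 12.972 mcg/mL.
Peak 13.0 mcg/mL vs MTC 21 mcg/mL: below toxic threshold.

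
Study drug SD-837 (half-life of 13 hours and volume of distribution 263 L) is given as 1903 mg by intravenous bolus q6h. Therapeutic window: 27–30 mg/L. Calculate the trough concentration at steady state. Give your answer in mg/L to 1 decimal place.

19.2 mg/L

Over one 6-h interval, 6/13 ≈ 0.46154 half-lives elapse, leaving f ≈ 0.7262 of each dose.
Accumulation ratio R = 1/(1 − f) ≈ 1/0.2738 ≈ 3.6523.
Single-dose peak C₀ = D/Vd = 1903/263 ≈ 7.236 mg/L.
Cmax,ss = C₀/(1 − f) ≈ 7.236/0.2738 ≈ 26.428 mg/L.
One interval later, Cmin,ss = Cmax,ss·e^(−kτ) ≈ 26.428 × 0.7262 ≈ 19.192 mg/L.
Trough 19.2 mg/L vs MEC 27 mg/L: subtherapeutic.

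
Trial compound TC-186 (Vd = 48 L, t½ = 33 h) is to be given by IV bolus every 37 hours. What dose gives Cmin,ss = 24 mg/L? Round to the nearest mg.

1354 mg

τ/t½ = 37/33 ≈ 1.1212, so f = (1/2)^(37/33) ≈ 0.459707.
Cmin,ss = (D/Vd)·f/(1−f), so D = Cmin,ss·Vd·(1−f)/f.
D = 24 × 48 × (1−f)/f ≈ 24 × 48 × 1.17530 ≈ 1353.95 mg.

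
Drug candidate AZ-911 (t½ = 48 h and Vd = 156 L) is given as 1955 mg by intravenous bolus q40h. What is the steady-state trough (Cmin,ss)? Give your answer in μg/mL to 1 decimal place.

16.0 μg/mL

Over one 40-h interval, 40/48 ≈ 0.83333 half-lives elapse, leaving f ≈ 0.5612 of each dose.
Single-dose peak C₀ = D/Vd = 1955/156 ≈ 12.532 μg/mL.
Steady-state trough Cmin,ss = C₀·f/(1−f) ≈ 12.532 × 0.5612/0.4388 ≈ 16.028 μg/mL.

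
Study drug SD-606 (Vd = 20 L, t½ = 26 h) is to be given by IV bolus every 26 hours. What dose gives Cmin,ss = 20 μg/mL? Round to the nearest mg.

τ/t½ = 26/26 ≈ 1, so f = (1/2)^(26/26) ≈ 0.500000.
Cmin,ss = (D/Vd)·f/(1−f), so D = Cmin,ss·Vd·(1−f)/f.
D = 20 × 20 × (1−f)/f ≈ 20 × 20 × 1.00000 ≈ 400.00 mg.

400 mg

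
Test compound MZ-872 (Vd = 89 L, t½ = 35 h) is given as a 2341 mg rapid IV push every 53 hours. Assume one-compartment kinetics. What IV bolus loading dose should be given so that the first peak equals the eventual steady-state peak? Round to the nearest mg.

3602 mg

f = (1/2)^(53/35) ≈ 0.350070; accumulation ratio R = 1/(1−f) ≈ 1.53863.
Loading dose to hit Cmax,ss on first dose: D_load = D_maint·R ≈ 2341 × 1.53863 ≈ 3601.93 mg.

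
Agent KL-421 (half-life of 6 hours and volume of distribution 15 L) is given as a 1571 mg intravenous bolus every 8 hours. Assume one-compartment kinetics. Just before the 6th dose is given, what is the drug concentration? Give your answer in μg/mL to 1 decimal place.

68.2 μg/mL

f = (1/2)^(τ/t½) = (1/2)^(8/6) ≈ 0.3969.
C₀ = D/Vd = 1571/15 ≈ 104.733 μg/mL.
Before the 6th dose, 5 doses have been given. Superposition: Cmin = C₀·(f + f² + … + f^5).
≈ 104.733 × (0.3969 + 0.1575 + 0.0625 + 0.0248 + 0.0098) ≈ 104.733 × 0.6515 ≈ 68.234 μg/mL.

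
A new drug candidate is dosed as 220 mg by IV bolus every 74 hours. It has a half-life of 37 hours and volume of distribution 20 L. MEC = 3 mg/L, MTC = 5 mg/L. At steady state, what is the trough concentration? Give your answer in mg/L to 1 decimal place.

The dosing interval is 2 half-lives, so f = 2^(−2) = 0.25.
At steady state, R = 1/(1 − 0.25) = 4/3.
Single-dose peak C₀ = D/Vd = 220/20 = 11 mg/L.
Steady-state peak Cmax,ss = C₀·R = 11 × 4/3 ≈ 14.667 mg/L.
Steady-state trough Cmin,ss = Cmax,ss·f ≈ 14.667 × 0.25 ≈ 3.667 mg/L.
Trough 3.7 mg/L vs MEC 3 mg/L: adequate.

3.7 mg/L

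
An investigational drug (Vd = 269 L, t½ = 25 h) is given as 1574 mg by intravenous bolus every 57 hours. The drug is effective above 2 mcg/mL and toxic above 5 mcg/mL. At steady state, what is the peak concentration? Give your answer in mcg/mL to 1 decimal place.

Over one 57-h interval, 57/25 ≈ 2.28 half-lives elapse, leaving f ≈ 0.2059 of each dose.
At steady state, accumulation factor R = 1/(1 − e^(−kτ)) ≈ 1.2593.
Single-dose peak C₀ = D/Vd = 1574/269 ≈ 5.851 mcg/mL.
Cmax,ss = C₀/(1 − f) ≈ 5.851/0.7941 ≈ 7.368 mcg/mL.
Peak 7.4 mcg/mL vs MTC 5 mcg/mL: exceeds toxic threshold.

7.4 mcg/mL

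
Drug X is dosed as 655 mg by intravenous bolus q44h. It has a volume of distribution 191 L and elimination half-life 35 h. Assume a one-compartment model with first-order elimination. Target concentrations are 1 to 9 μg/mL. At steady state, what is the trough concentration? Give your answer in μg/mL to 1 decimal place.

2.5 μg/mL

τ/t½ = 44/35 ≈ 1.2571, so fraction remaining f = (1/2)^(44/35) ≈ 0.4184.
At steady state, accumulation factor R = 1/(1 − e^(−kτ)) ≈ 1.7194.
Single-dose peak C₀ = D/Vd = 655/191 ≈ 3.429 μg/mL.
Cmax,ss = C₀/(1 − f) ≈ 3.429/0.5816 ≈ 5.896 μg/mL.
Steady-state trough Cmin,ss = Cmax,ss·f ≈ 5.896 × 0.4184 ≈ 2.467 μg/mL.
Trough 2.5 μg/mL vs MEC 1 μg/mL: adequate.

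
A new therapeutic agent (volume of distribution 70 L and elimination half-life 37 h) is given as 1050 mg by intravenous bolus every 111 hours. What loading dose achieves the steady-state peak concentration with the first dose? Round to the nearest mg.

f = (1/2)^(111/37) ≈ 0.125000; accumulation ratio R = 1/(1−f) ≈ 1.14286.
Loading dose to hit Cmax,ss on first dose: D_load = D_maint·R ≈ 1050 × 1.14286 ≈ 1200.00 mg.

1200 mg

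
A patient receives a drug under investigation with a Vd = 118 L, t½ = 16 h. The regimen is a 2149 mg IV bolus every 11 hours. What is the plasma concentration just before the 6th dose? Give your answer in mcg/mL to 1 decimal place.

27.1 mcg/mL

f = (1/2)^(τ/t½) = (1/2)^(11/16) ≈ 0.6209.
C₀ = D/Vd = 2149/118 ≈ 18.212 mcg/mL.
Before the 6th dose, 5 doses have been given. Superposition: Cmin = C₀·(f + f² + … + f^5).
≈ 18.212 × (0.6209 + 0.3855 + 0.2394 + 0.1486 + 0.0923) ≈ 18.212 × 1.4867 ≈ 27.076 mcg/mL.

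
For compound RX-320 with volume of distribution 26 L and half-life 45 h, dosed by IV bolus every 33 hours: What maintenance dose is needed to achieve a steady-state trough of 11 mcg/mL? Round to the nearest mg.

189 mg

τ/t½ = 33/45 ≈ 0.73333, so f = (1/2)^(33/45) ≈ 0.601513.
Cmin,ss = (D/Vd)·f/(1−f), so D = Cmin,ss·Vd·(1−f)/f.
D = 11 × 26 × (1−f)/f ≈ 11 × 26 × 0.66247 ≈ 189.47 mg.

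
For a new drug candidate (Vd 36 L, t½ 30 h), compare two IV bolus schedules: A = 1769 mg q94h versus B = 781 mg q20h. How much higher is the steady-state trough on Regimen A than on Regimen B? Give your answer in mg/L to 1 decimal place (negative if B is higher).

-30.6 mg/L

Regimen A: f = (1/2)^(94/30) ≈ 0.1140; Cmin,ss = (1769/36)·f/(1−f) ≈ 6.323 mg/L.
Regimen B: f = (1/2)^(20/30) ≈ 0.6300; Cmin,ss = (781/36)·f/(1−f) ≈ 36.939 mg/L.
Difference ≈ 6.323 − 36.939 ≈ -30.616 mg/L.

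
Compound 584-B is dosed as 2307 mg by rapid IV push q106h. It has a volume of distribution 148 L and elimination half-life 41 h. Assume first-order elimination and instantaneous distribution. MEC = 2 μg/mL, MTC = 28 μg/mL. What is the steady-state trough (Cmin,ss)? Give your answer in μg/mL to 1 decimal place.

3.1 μg/mL

k = ln2/t½ = ln2/41 ≈ 0.016906 h⁻¹; fraction remaining f = e^(−kτ) = e^(−0.016906×106) ≈ 0.1666.
Accumulation ratio R = 1/(1 − f) ≈ 1/0.8334 ≈ 1.1999.
Each bolus raises the concentration by D/Vd = 2307/148 ≈ 15.588 μg/mL.
Steady-state peak Cmax,ss = C₀·R ≈ 15.588 × 1.1999 ≈ 18.704 μg/mL.
Steady-state trough Cmin,ss = Cmax,ss·f ≈ 18.704 × 0.1666 ≈ 3.116 μg/mL.
Trough 3.1 μg/mL vs MEC 2 μg/mL: adequate.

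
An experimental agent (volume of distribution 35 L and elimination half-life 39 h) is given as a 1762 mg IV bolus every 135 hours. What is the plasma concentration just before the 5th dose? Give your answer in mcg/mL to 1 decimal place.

f = (1/2)^(τ/t½) = (1/2)^(135/39) ≈ 0.0908.
C₀ = D/Vd = 1762/35 ≈ 50.343 mcg/mL.
Before the 5th dose, 4 doses have been given. Superposition: Cmin = C₀·(f + f² + … + f^4).
≈ 50.343 × (0.0908 + 0.0082 + 0.0007 + 0.0001) ≈ 50.343 × 0.0998 ≈ 5.024 mcg/mL.

5.0 mcg/mL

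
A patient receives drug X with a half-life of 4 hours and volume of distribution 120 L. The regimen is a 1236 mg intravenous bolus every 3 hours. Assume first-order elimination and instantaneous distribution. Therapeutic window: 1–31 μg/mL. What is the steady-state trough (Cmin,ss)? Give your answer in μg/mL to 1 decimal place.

15.1 μg/mL

k = ln2/t½ = ln2/4 ≈ 0.173287 h⁻¹; fraction remaining f = e^(−kτ) = e^(−0.173287×3) ≈ 0.5946.
At steady state, accumulation factor R = 1/(1 − e^(−kτ)) ≈ 2.4667.
Single-dose peak C₀ = D/Vd = 1236/120 ≈ 10.300 μg/mL.
Cmax,ss = C₀/(1 − f) ≈ 10.300/0.4054 ≈ 25.407 μg/mL.
One interval later, Cmin,ss = Cmax,ss·e^(−kτ) ≈ 25.407 × 0.5946 ≈ 15.107 μg/mL.
Trough 15.1 μg/mL vs MEC 1 μg/mL: adequate.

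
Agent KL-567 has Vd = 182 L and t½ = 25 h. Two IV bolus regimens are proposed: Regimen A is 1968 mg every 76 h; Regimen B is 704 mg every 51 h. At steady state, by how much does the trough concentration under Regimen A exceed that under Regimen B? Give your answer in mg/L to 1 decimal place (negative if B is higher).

Regimen A: f = (1/2)^(76/25) ≈ 0.1216; Cmin,ss = (1968/182)·f/(1−f) ≈ 1.497 mg/L.
Regimen B: f = (1/2)^(51/25) ≈ 0.2432; Cmin,ss = (704/182)·f/(1−f) ≈ 1.243 mg/L.
Difference ≈ 1.497 − 1.243 ≈ 0.254 mg/L.

0.3 mg/L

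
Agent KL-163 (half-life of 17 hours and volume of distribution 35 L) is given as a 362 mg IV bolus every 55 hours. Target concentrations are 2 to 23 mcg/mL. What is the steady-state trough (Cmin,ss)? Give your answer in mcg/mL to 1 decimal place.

k = ln2/t½ = ln2/17 ≈ 0.040773 h⁻¹; fraction remaining f = e^(−kτ) = e^(−0.040773×55) ≈ 0.1062.
Each bolus raises the concentration by D/Vd = 362/35 ≈ 10.343 mcg/mL.
Steady-state trough Cmin,ss = C₀·f/(1−f) ≈ 10.343 × 0.1062/0.8938 ≈ 1.229 mcg/mL.
Trough 1.2 mcg/mL vs MEC 2 mcg/mL: subtherapeutic.

1.2 mcg/mL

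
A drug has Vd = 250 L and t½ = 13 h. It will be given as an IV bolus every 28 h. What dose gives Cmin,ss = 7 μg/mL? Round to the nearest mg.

6038 mg

τ/t½ = 28/13 ≈ 2.1538, so f = (1/2)^(28/13) ≈ 0.224713.
Cmin,ss = (D/Vd)·f/(1−f), so D = Cmin,ss·Vd·(1−f)/f.
D = 7 × 250 × (1−f)/f ≈ 7 × 250 × 3.45012 ≈ 6037.71 mg.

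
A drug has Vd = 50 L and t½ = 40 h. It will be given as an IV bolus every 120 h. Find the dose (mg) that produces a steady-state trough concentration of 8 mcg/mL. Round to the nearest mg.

2800 mg

τ/t½ = 120/40 ≈ 3, so f = (1/2)^(120/40) ≈ 0.125000.
Cmin,ss = (D/Vd)·f/(1−f), so D = Cmin,ss·Vd·(1−f)/f.
D = 8 × 50 × (1−f)/f ≈ 8 × 50 × 7.00000 ≈ 2800.00 mg.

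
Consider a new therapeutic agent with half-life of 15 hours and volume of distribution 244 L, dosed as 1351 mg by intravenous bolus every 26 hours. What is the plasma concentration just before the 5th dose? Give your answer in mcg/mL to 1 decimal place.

f = (1/2)^(τ/t½) = (1/2)^(26/15) ≈ 0.3008.
C₀ = D/Vd = 1351/244 ≈ 5.537 mcg/mL.
Before the 5th dose, 4 doses have been given. Superposition: Cmin = C₀·(f + f² + … + f^4).
≈ 5.537 × (0.3008 + 0.0905 + 0.0272 + 0.0082) ≈ 5.537 × 0.4267 ≈ 2.363 mcg/mL.

2.4 mcg/mL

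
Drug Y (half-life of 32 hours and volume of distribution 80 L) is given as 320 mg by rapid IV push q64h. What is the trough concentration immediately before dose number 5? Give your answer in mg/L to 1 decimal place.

1.3 mg/L

f = (1/2)^(τ/t½) = (1/2)^(64/32) ≈ 0.2500.
C₀ = D/Vd = 320/80 ≈ 4.000 mg/L.
Before the 5th dose, 4 doses have been given. Superposition: Cmin = C₀·(f + f² + … + f^4).
≈ 4.000 × (0.2500 + 0.0625 + 0.0156 + 0.0039) ≈ 4.000 × 0.3320 ≈ 1.328 mg/L.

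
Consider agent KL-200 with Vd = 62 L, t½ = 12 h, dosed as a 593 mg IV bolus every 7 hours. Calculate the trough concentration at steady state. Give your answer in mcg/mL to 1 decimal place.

k = ln2/t½ = ln2/12 ≈ 0.057762 h⁻¹; fraction remaining f = e^(−kτ) = e^(−0.057762×7) ≈ 0.6674.
At steady state, accumulation factor R = 1/(1 − e^(−kτ)) ≈ 3.0066.
Single-dose peak C₀ = D/Vd = 593/62 ≈ 9.565 mcg/mL.
Steady-state peak Cmax,ss = C₀·R ≈ 9.565 × 3.0066 ≈ 28.758 mcg/mL.
Steady-state trough Cmin,ss = Cmax,ss·f ≈ 28.758 × 0.6674 ≈ 19.193 mcg/mL.

19.2 mcg/mL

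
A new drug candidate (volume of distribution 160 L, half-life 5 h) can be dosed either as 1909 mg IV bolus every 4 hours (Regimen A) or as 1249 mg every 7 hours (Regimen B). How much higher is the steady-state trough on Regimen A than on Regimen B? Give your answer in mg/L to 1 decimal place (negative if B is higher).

11.3 mg/L

Regimen A: f = (1/2)^(4/5) ≈ 0.5743; Cmin,ss = (1909/160)·f/(1−f) ≈ 16.096 mg/L.
Regimen B: f = (1/2)^(7/5) ≈ 0.3789; Cmin,ss = (1249/160)·f/(1−f) ≈ 4.762 mg/L.
Difference ≈ 16.096 − 4.762 ≈ 11.334 mg/L.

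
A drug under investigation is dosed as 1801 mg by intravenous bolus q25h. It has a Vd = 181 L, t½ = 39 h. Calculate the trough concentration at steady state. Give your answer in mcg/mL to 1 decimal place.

k = ln2/t½ = ln2/39 ≈ 0.017773 h⁻¹; fraction remaining f = e^(−kτ) = e^(−0.017773×25) ≈ 0.6413.
Single-dose peak C₀ = D/Vd = 1801/181 ≈ 9.950 mcg/mL.
Steady-state trough Cmin,ss = C₀·f/(1−f) ≈ 9.950 × 0.6413/0.3587 ≈ 17.789 mcg/mL.

17.8 mcg/mL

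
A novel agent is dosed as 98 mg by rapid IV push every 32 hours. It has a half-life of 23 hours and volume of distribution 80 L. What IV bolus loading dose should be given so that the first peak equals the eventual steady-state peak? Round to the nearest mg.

158 mg

f = (1/2)^(32/23) ≈ 0.381220; accumulation ratio R = 1/(1−f) ≈ 1.61608.
Loading dose to hit Cmax,ss on first dose: D_load = D_maint·R ≈ 98 × 1.61608 ≈ 158.38 mg.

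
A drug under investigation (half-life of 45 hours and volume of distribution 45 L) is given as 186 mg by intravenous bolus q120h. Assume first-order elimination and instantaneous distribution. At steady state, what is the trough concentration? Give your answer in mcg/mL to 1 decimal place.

0.8 mcg/mL

τ/t½ = 120/45 ≈ 2.6667, so fraction remaining f = (1/2)^(120/45) ≈ 0.1575.
At steady state, accumulation factor R = 1/(1 − e^(−kτ)) ≈ 1.1869.
Single-dose peak C₀ = D/Vd = 186/45 ≈ 4.133 mcg/mL.
Cmax,ss = C₀/(1 − f) ≈ 4.133/0.8425 ≈ 4.906 mcg/mL.
Steady-state trough Cmin,ss = Cmax,ss·f ≈ 4.906 × 0.1575 ≈ 0.773 mcg/mL.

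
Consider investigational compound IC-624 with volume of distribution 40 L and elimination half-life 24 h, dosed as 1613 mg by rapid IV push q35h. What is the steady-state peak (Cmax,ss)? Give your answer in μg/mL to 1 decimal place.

k = ln2/t½ = ln2/24 ≈ 0.028881 h⁻¹; fraction remaining f = e^(−kτ) = e^(−0.028881×35) ≈ 0.3639.
At steady state, accumulation factor R = 1/(1 − e^(−kτ)) ≈ 1.5721.
Each bolus raises the concentration by D/Vd = 1613/40 ≈ 40.325 μg/mL.
Cmax,ss = C₀/(1 − f) ≈ 40.325/0.6361 ≈ 63.394 μg/mL.

63.4 μg/mL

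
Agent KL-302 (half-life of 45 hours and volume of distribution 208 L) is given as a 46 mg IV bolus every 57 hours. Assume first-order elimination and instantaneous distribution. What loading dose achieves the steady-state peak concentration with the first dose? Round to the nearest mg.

79 mg

f = (1/2)^(57/45) ≈ 0.415619; accumulation ratio R = 1/(1−f) ≈ 1.71121.
Loading dose to hit Cmax,ss on first dose: D_load = D_maint·R ≈ 46 × 1.71121 ≈ 78.72 mg.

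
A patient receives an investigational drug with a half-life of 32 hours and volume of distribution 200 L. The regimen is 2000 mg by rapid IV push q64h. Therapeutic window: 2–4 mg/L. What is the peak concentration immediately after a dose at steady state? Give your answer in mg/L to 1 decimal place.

τ = 64 h = 2 half-lives, so f = (1/2)^2 = 0.25.
Accumulation ratio R = 1/(1 − f) = 1/0.75 = 4/3.
Single-dose peak C₀ = D/Vd = 2000/200 = 10 mg/L.
Steady-state peak Cmax,ss = C₀·R = 10 × 4/3 ≈ 13.333 mg/L.
Peak 13.3 mg/L vs MTC 4 mg/L: exceeds toxic threshold.

13.3 mg/L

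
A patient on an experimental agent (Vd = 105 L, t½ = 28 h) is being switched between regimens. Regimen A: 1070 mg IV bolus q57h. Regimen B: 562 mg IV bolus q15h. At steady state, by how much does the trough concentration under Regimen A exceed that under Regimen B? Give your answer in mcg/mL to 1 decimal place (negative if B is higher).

-8.6 mcg/mL

Regimen A: f = (1/2)^(57/28) ≈ 0.2439; Cmin,ss = (1070/105)·f/(1−f) ≈ 3.287 mcg/mL.
Regimen B: f = (1/2)^(15/28) ≈ 0.6898; Cmin,ss = (562/105)·f/(1−f) ≈ 11.902 mcg/mL.
Difference ≈ 3.287 − 11.902 ≈ -8.615 mcg/mL.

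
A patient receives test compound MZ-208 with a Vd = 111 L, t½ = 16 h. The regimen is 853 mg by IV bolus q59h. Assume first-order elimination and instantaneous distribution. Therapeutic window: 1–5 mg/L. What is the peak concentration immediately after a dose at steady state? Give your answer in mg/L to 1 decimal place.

τ/t½ = 59/16 ≈ 3.6875, so fraction remaining f = (1/2)^(59/16) ≈ 0.0776.
Accumulation ratio R = 1/(1 − f) ≈ 1/0.9224 ≈ 1.0841.
Single-dose peak C₀ = D/Vd = 853/111 ≈ 7.685 mg/L.
Steady-state peak Cmax,ss = C₀·R ≈ 7.685 × 1.0841 ≈ 8.331 mg/L.
Peak 8.3 mg/L vs MTC 5 mg/L: exceeds toxic threshold.

8.3 mg/L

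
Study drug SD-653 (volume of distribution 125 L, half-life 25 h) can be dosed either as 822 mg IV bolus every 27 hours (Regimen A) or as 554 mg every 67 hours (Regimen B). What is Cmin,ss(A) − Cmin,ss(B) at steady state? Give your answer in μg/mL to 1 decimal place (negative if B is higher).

5.1 μg/mL

Regimen A: f = (1/2)^(27/25) ≈ 0.4730; Cmin,ss = (822/125)·f/(1−f) ≈ 5.902 μg/mL.
Regimen B: f = (1/2)^(67/25) ≈ 0.1560; Cmin,ss = (554/125)·f/(1−f) ≈ 0.819 μg/mL.
Difference ≈ 5.902 − 0.819 ≈ 5.083 μg/mL.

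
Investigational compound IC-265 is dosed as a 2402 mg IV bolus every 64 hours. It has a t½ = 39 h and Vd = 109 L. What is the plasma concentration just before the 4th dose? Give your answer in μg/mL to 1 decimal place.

10.1 μg/mL

f = (1/2)^(τ/t½) = (1/2)^(64/39) ≈ 0.3206.
C₀ = D/Vd = 2402/109 ≈ 22.037 μg/mL.
Before the 4th dose, 3 doses have been given. Superposition: Cmin = C₀·(f + f² + … + f^3).
≈ 22.037 × (0.3206 + 0.1028 + 0.0330) ≈ 22.037 × 0.4564 ≈ 10.058 μg/mL.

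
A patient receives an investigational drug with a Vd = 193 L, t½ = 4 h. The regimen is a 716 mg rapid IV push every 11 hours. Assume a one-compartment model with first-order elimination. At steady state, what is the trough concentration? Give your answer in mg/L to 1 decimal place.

k = ln2/t½ = ln2/4 ≈ 0.173287 h⁻¹; fraction remaining f = e^(−kτ) = e^(−0.173287×11) ≈ 0.1487.
Accumulation ratio R = 1/(1 − f) ≈ 1/0.8513 ≈ 1.1747.
Each bolus raises the concentration by D/Vd = 716/193 ≈ 3.710 mg/L.
Steady-state peak Cmax,ss = C₀·R ≈ 3.710 × 1.1747 ≈ 4.358 mg/L.
One interval later, Cmin,ss = Cmax,ss·e^(−kτ) ≈ 4.358 × 0.1487 ≈ 0.648 mg/L.

0.6 mg/L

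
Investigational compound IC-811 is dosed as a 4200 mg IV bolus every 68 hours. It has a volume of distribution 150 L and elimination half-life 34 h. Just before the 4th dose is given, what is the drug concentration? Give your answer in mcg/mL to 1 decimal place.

f = (1/2)^(τ/t½) = (1/2)^(68/34) ≈ 0.2500.
C₀ = D/Vd = 4200/150 ≈ 28.000 mcg/mL.
Before the 4th dose, 3 doses have been given. Superposition: Cmin = C₀·(f + f² + … + f^3).
≈ 28.000 × (0.2500 + 0.0625 + 0.0156) ≈ 28.000 × 0.3281 ≈ 9.187 mcg/mL.

9.2 mcg/mL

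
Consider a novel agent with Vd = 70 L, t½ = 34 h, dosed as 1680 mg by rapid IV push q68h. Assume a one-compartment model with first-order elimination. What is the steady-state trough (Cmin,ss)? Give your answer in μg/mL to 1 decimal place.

The dosing interval is 2 half-lives, so f = 2^(−2) = 0.25.
At steady state, R = 1/(1 − 0.25) = 4/3.
Single-dose peak C₀ = D/Vd = 1680/70 = 24 μg/mL.
Steady-state peak Cmax,ss = C₀·R = 24 × 4/3 ≈ 32.000 μg/mL.
Steady-state trough Cmin,ss = Cmax,ss·f ≈ 32.000 × 0.25 ≈ 8.000 μg/mL.

8.0 μg/mL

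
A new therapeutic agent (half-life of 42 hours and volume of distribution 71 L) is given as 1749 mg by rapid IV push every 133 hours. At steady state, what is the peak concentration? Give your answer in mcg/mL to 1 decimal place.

27.7 mcg/mL

Over one 133-h interval, 133/42 ≈ 3.1667 half-lives elapse, leaving f ≈ 0.1114 of each dose.
Accumulation ratio R = 1/(1 − f) ≈ 1/0.8886 ≈ 1.1254.
Each bolus raises the concentration by D/Vd = 1749/71 ≈ 24.634 mcg/mL.
Cmax,ss = C₀/(1 − f) ≈ 24.634/0.8886 ≈ 27.722 mcg/mL.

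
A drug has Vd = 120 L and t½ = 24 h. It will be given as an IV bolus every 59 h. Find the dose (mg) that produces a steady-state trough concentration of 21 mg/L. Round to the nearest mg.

11329 mg

τ/t½ = 59/24 ≈ 2.4583, so f = (1/2)^(59/24) ≈ 0.181957.
Cmin,ss = (D/Vd)·f/(1−f), so D = Cmin,ss·Vd·(1−f)/f.
D = 21 × 120 × (1−f)/f ≈ 21 × 120 × 4.49580 ≈ 11329.42 mg.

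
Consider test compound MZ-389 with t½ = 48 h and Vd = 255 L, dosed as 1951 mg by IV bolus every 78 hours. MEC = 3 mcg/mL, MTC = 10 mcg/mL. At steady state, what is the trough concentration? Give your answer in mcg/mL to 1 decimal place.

τ/t½ = 78/48 ≈ 1.625, so fraction remaining f = (1/2)^(78/48) ≈ 0.3242.
At steady state, accumulation factor R = 1/(1 − e^(−kτ)) ≈ 1.4797.
Single-dose peak C₀ = D/Vd = 1951/255 ≈ 7.651 mcg/mL.
Steady-state peak Cmax,ss = C₀·R ≈ 7.651 × 1.4797 ≈ 11.321 mcg/mL.
One interval later, Cmin,ss = Cmax,ss·e^(−kτ) ≈ 11.321 × 0.3242 ≈ 3.670 mcg/mL.
Trough 3.7 mcg/mL vs MEC 3 mcg/mL: adequate.

3.7 mcg/mL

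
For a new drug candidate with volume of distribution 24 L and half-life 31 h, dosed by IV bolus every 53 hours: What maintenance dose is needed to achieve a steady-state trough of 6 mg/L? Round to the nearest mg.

327 mg

τ/t½ = 53/31 ≈ 1.7097, so f = (1/2)^(53/31) ≈ 0.305728.
Cmin,ss = (D/Vd)·f/(1−f), so D = Cmin,ss·Vd·(1−f)/f.
D = 6 × 24 × (1−f)/f ≈ 6 × 24 × 2.27088 ≈ 327.01 mg.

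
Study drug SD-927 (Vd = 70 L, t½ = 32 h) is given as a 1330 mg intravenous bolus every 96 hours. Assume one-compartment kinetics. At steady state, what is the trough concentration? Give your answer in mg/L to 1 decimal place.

The dosing interval is 3 half-lives, so f = 2^(−3) = 0.125.
At steady state, R = 1/(1 − 0.125) = 8/7.
Single-dose peak C₀ = D/Vd = 1330/70 = 19 mg/L.
Steady-state peak Cmax,ss = C₀·R = 19 × 8/7 ≈ 21.714 mg/L.
Steady-state trough Cmin,ss = Cmax,ss·f ≈ 21.714 × 0.125 ≈ 2.714 mg/L.

2.7 mg/L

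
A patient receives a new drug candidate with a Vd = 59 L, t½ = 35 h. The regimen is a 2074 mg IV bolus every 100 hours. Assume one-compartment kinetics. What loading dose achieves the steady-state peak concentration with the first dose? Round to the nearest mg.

f = (1/2)^(100/35) ≈ 0.138011; accumulation ratio R = 1/(1−f) ≈ 1.16011.
Loading dose to hit Cmax,ss on first dose: D_load = D_maint·R ≈ 2074 × 1.16011 ≈ 2406.07 mg.

2406 mg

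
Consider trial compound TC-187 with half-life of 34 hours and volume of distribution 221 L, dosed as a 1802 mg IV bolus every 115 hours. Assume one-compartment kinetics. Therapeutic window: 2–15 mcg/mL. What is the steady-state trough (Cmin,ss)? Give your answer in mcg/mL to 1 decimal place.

0.9 mcg/mL

Over one 115-h interval, 115/34 ≈ 3.3824 half-lives elapse, leaving f ≈ 0.0959 of each dose.
At steady state, accumulation factor R = 1/(1 − e^(−kτ)) ≈ 1.1061.
Each bolus raises the concentration by D/Vd = 1802/221 ≈ 8.154 mcg/mL.
Cmax,ss = C₀/(1 − f) ≈ 8.154/0.9041 ≈ 9.019 mcg/mL.
One interval later, Cmin,ss = Cmax,ss·e^(−kτ) ≈ 9.019 × 0.0959 ≈ 0.865 mcg/mL.
Trough 0.9 mcg/mL vs MEC 2 mcg/mL: subtherapeutic.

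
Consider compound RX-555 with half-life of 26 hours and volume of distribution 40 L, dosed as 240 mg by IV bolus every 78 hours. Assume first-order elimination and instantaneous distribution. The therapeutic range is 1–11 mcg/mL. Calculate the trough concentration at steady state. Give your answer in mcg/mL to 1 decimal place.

τ = 78 h = 3 half-lives, so f = (1/2)^3 = 0.125.
At steady state, R = 1/(1 − 0.125) = 8/7.
Single-dose peak C₀ = D/Vd = 240/40 = 6 mcg/mL.
Steady-state peak Cmax,ss = C₀·R = 6 × 8/7 ≈ 6.857 mcg/mL.
Steady-state trough Cmin,ss = Cmax,ss·f ≈ 6.857 × 0.125 ≈ 0.857 mcg/mL.
Trough 0.9 mcg/mL vs MEC 1 mcg/mL: subtherapeutic.

0.9 mcg/mL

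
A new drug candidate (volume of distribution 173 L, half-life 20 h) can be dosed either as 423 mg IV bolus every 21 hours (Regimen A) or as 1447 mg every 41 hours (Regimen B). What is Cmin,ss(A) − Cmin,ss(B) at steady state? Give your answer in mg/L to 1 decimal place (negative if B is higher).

-0.4 mg/L

Regimen A: f = (1/2)^(21/20) ≈ 0.4830; Cmin,ss = (423/173)·f/(1−f) ≈ 2.284 mg/L.
Regimen B: f = (1/2)^(41/20) ≈ 0.2415; Cmin,ss = (1447/173)·f/(1−f) ≈ 2.663 mg/L.
Difference ≈ 2.284 − 2.663 ≈ -0.379 mg/L.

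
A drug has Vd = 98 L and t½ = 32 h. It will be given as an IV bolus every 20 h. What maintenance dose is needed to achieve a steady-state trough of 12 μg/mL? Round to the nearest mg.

638 mg

τ/t½ = 20/32 ≈ 0.625, so f = (1/2)^(20/32) ≈ 0.648420.
Cmin,ss = (D/Vd)·f/(1−f), so D = Cmin,ss·Vd·(1−f)/f.
D = 12 × 98 × (1−f)/f ≈ 12 × 98 × 0.54221 ≈ 637.64 mg.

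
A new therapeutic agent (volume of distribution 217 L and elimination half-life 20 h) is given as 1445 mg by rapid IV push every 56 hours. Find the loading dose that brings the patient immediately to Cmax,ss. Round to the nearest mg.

1687 mg

f = (1/2)^(56/20) ≈ 0.143587; accumulation ratio R = 1/(1−f) ≈ 1.16766.
Loading dose to hit Cmax,ss on first dose: D_load = D_maint·R ≈ 1445 × 1.16766 ≈ 1687.27 mg.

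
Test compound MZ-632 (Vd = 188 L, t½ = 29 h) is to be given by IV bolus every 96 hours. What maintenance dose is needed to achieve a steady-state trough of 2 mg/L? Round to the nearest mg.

3354 mg

τ/t½ = 96/29 ≈ 3.3103, so f = (1/2)^(96/29) ≈ 0.100806.
Cmin,ss = (D/Vd)·f/(1−f), so D = Cmin,ss·Vd·(1−f)/f.
D = 2 × 188 × (1−f)/f ≈ 2 × 188 × 8.92004 ≈ 3353.94 mg.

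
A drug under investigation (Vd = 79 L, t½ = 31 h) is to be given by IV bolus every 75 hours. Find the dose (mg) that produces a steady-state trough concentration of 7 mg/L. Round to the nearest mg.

2405 mg

τ/t½ = 75/31 ≈ 2.4194, so f = (1/2)^(75/31) ≈ 0.186940.
Cmin,ss = (D/Vd)·f/(1−f), so D = Cmin,ss·Vd·(1−f)/f.
D = 7 × 79 × (1−f)/f ≈ 7 × 79 × 4.34931 ≈ 2405.17 mg.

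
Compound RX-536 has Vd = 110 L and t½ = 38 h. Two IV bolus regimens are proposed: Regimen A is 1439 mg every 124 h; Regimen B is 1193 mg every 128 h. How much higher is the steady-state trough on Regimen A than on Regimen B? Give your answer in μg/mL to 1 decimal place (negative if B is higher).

0.4 μg/mL

Regimen A: f = (1/2)^(124/38) ≈ 0.1042; Cmin,ss = (1439/110)·f/(1−f) ≈ 1.522 μg/mL.
Regimen B: f = (1/2)^(128/38) ≈ 0.0968; Cmin,ss = (1193/110)·f/(1−f) ≈ 1.162 μg/mL.
Difference ≈ 1.522 − 1.162 ≈ 0.360 μg/mL.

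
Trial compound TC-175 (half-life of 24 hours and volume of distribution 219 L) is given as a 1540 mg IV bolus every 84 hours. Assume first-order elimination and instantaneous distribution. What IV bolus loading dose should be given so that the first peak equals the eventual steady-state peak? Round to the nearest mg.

1689 mg

f = (1/2)^(84/24) ≈ 0.088388; accumulation ratio R = 1/(1−f) ≈ 1.09696.
Loading dose to hit Cmax,ss on first dose: D_load = D_maint·R ≈ 1540 × 1.09696 ≈ 1689.32 mg.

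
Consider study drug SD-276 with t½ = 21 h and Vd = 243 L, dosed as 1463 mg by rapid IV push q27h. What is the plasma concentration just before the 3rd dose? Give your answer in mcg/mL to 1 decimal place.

3.5 mcg/mL

f = (1/2)^(τ/t½) = (1/2)^(27/21) ≈ 0.4102.
C₀ = D/Vd = 1463/243 ≈ 6.021 mcg/mL.
Before the 3rd dose, 2 doses have been given. Superposition: Cmin = C₀·(f + f²).
≈ 6.021 × (0.4102 + 0.1683) ≈ 6.021 × 0.5785 ≈ 3.483 mcg/mL.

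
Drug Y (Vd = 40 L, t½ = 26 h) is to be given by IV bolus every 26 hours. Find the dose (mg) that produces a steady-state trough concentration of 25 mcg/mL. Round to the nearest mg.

τ/t½ = 26/26 ≈ 1, so f = (1/2)^(26/26) ≈ 0.500000.
Cmin,ss = (D/Vd)·f/(1−f), so D = Cmin,ss·Vd·(1−f)/f.
D = 25 × 40 × (1−f)/f ≈ 25 × 40 × 1.00000 ≈ 1000.00 mg.

1000 mg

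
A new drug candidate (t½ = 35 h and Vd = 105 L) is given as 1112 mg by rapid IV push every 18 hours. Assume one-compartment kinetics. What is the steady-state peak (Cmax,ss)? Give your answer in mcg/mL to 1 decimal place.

k = ln2/t½ = ln2/35 ≈ 0.019804 h⁻¹; fraction remaining f = e^(−kτ) = e^(−0.019804×18) ≈ 0.7001.
Accumulation ratio R = 1/(1 − f) ≈ 1/0.2999 ≈ 3.3344.
Single-dose peak C₀ = D/Vd = 1112/105 ≈ 10.590 mcg/mL.
Steady-state peak Cmax,ss = C₀·R ≈ 10.590 × 3.3344 ≈ 35.311 mcg/mL.

35.3 mcg/mL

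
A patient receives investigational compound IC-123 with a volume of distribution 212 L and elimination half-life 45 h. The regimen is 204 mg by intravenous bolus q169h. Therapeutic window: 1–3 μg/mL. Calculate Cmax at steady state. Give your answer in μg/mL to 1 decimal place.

Over one 169-h interval, 169/45 ≈ 3.7556 half-lives elapse, leaving f ≈ 0.0740 of each dose.
At steady state, accumulation factor R = 1/(1 − e^(−kτ)) ≈ 1.0799.
Single-dose peak C₀ = D/Vd = 204/212 ≈ 0.962 μg/mL.
Steady-state peak Cmax,ss = C₀·R ≈ 0.962 × 1.0799 ≈ 1.039 μg/mL.
Peak 1.0 μg/mL vs MTC 3 μg/mL: below toxic threshold.

1.0 μg/mL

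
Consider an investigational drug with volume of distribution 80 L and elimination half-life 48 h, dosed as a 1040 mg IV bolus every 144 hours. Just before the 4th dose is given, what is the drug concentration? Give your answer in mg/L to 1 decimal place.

f = (1/2)^(τ/t½) = (1/2)^(144/48) ≈ 0.1250.
C₀ = D/Vd = 1040/80 ≈ 13.000 mg/L.
Before the 4th dose, 3 doses have been given. Superposition: Cmin = C₀·(f + f² + … + f^3).
≈ 13.000 × (0.1250 + 0.0156 + 0.0020) ≈ 13.000 × 0.1426 ≈ 1.854 mg/L.

1.9 mg/L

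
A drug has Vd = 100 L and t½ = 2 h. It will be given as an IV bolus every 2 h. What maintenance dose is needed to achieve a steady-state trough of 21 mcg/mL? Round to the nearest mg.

τ/t½ = 2/2 ≈ 1, so f = (1/2)^(2/2) ≈ 0.500000.
Cmin,ss = (D/Vd)·f/(1−f), so D = Cmin,ss·Vd·(1−f)/f.
D = 21 × 100 × (1−f)/f ≈ 21 × 100 × 1.00000 ≈ 2100.00 mg.

2100 mg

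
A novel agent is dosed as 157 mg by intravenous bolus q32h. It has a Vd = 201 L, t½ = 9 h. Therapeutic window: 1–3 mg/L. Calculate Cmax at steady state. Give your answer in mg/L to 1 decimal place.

τ/t½ = 32/9 ≈ 3.5556, so fraction remaining f = (1/2)^(32/9) ≈ 0.0850.
Accumulation ratio R = 1/(1 − f) ≈ 1/0.9150 ≈ 1.0929.
Each bolus raises the concentration by D/Vd = 157/201 ≈ 0.781 mg/L.
Steady-state peak Cmax,ss = C₀·R ≈ 0.781 × 1.0929 ≈ 0.854 mg/L.
Peak 0.9 mg/L vs MTC 3 mg/L: below toxic threshold.

0.9 mg/L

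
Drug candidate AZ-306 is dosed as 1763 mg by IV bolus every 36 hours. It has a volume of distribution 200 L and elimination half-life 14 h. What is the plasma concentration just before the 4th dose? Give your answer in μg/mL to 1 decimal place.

f = (1/2)^(τ/t½) = (1/2)^(36/14) ≈ 0.1682.
C₀ = D/Vd = 1763/200 ≈ 8.815 μg/mL.
Before the 4th dose, 3 doses have been given. Superposition: Cmin = C₀·(f + f² + … + f^3).
≈ 8.815 × (0.1682 + 0.0283 + 0.0048) ≈ 8.815 × 0.2013 ≈ 1.774 μg/mL.

1.8 μg/mL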